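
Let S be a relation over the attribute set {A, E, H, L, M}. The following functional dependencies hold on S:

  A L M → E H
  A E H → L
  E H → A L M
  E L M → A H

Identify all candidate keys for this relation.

{E, H}⁺: EH→ALM adds A, L, M → {A, E, H, L, M}. Minimal: {H}⁺ = {H}; {E}⁺ = {E} — none reach the full schema.
{A, L, M}⁺: ALM→EH adds E, H → {A, E, H, L, M}. Minimal: {L, M}⁺ = {L, M}; {A, M}⁺ = {A, M}; {A, L}⁺ = {A, L} — none reach the full schema.
{E, L, M}⁺: ELM→AH adds A, H → {A, E, H, L, M}. Minimal: {L, M}⁺ = {L, M}; {E, M}⁺ = {E, M}; {E, L}⁺ = {E, L} — none reach the full schema.
Any other superkey contains one of these as a subset, so there are no further candidate keys.

(E, H), (A, L, M), (E, L, M)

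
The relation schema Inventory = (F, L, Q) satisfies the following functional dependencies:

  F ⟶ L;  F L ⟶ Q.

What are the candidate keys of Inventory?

(F)

Attribute F never appears on the right-hand side of any dependency, so F must belong to every candidate key.
{F}⁺ = {F, L, Q}, which is all of the schema, so {F} is the only candidate key.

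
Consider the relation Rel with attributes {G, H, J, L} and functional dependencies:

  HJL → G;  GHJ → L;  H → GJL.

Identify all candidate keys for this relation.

H

Attribute H never appears on the right-hand side of any dependency, so H must belong to every candidate key.
{H}⁺ = {G, H, J, L}, which is all of the schema, so {H} is the only candidate key.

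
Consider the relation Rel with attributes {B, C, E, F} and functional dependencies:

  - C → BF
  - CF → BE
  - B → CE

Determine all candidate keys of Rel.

{B}, {C}

{B}⁺: B→CE adds C, E; C→BF adds F → {B, C, E, F}.
{C}⁺: C→BF adds B, F; CF→BE adds E → {B, C, E, F}.
Any other superkey contains one of these as a subset, so there are no further candidate keys.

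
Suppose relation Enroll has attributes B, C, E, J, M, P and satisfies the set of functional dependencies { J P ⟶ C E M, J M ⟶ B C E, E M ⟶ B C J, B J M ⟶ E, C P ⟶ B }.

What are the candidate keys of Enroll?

Attribute P never appears on the right-hand side of any dependency, so P must belong to every candidate key.
{P}⁺ = {P}, which is not all of the schema, so we must add further attributes.
{J, P}⁺: JP→CEM adds C, E, M; JM→BCE adds B → {B, C, E, J, M, P}. Minimal: {P}⁺ = {P}; {J}⁺ = {J} — none reach the full schema.
{E, M, P}⁺: EM→BCJ adds B, C, J → {B, C, E, J, M, P}. Minimal: {M, P}⁺ = {M, P}; {E, P}⁺ = {E, P}; {E, M}⁺ = {B, C, E, J, M} — none reach the full schema.
Any other superkey contains one of these as a subset, so there are no further candidate keys.

(J, P); (E, M, P)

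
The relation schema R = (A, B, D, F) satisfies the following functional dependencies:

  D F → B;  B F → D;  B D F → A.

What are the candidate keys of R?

Attribute F never appears on the right-hand side of any dependency, so F must belong to every candidate key.
{F}⁺ = {F}, which is not all of the schema, so we must add further attributes.
{B, F}⁺: BF→D adds D; BDF→A adds A → {A, B, D, F}.
{D, F}⁺: DF→B adds B; BDF→A adds A → {A, B, D, F}.
Any other superkey contains one of these as a subset, so there are no further candidate keys.

(B, F), (D, F)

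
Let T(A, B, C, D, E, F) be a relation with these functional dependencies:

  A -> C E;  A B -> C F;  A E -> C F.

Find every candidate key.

{A, B, D}

{A, B, D}⁺: A→CE adds C, E; AB→CF adds F → {A, B, C, D, E, F}.
No other minimal superkey exists.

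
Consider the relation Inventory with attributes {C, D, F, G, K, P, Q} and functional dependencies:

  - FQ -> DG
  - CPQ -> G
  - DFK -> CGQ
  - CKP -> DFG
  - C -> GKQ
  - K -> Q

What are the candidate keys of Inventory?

Attribute P never appears on the right-hand side of any dependency, so P must belong to every candidate key.
{P}⁺ = {P}, which is not all of the schema, so we must add further attributes.
{C, P}⁺: C→GKQ adds G, K, Q; CKP→DFG adds D, F → {C, D, F, G, K, P, Q}. Minimal: {P}⁺ = {P}; {C}⁺ = {C, G, K, Q} — none reach the full schema.
{F, K, P}⁺: K→Q adds Q; FQ→DG adds D, G; DFK→CGQ adds C → {C, D, F, G, K, P, Q}. Minimal: {K, P}⁺ = {K, P, Q}; {F, P}⁺ = {F, P}; {F, K}⁺ = {C, D, F, G, K, Q} — none reach the full schema.

{C, P}; {F, K, P}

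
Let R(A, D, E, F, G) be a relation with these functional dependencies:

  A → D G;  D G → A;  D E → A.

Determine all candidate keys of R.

AEF, DEF

Attributes E, F never appear on any right-hand side, so every candidate key must contain {E, F}.
{E, F}⁺ = {E, F}, which is not all of the schema, so we must add further attributes.
{A, E, F}⁺: A→DG adds D, G → {A, D, E, F, G}. Minimal: {E, F}⁺ = {E, F}; {A, F}⁺ = {A, D, F, G}; {A, E}⁺ = {A, D, E, G} — none reach the full schema.
{D, E, F}⁺: DE→A adds A; A→DG adds G → {A, D, E, F, G}. Minimal: {E, F}⁺ = {E, F}; {D, F}⁺ = {D, F}; {D, E}⁺ = {A, D, E, G} — none reach the full schema.
Any other superkey contains one of these as a subset, so there are no further candidate keys.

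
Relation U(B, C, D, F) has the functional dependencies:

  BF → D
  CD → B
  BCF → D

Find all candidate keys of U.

{B, C, F}, {C, D, F}

Attributes C, F never appear on any right-hand side, so every candidate key must contain {C, F}.
{C, F}⁺ = {C, F}, which is not all of the schema, so we must add further attributes.
{B, C, F}⁺: BF→D adds D → {B, C, D, F}. Minimal: {C, F}⁺ = {C, F}; {B, F}⁺ = {B, D, F}; {B, C}⁺ = {B, C} — none reach the full schema.
{C, D, F}⁺: CD→B adds B → {B, C, D, F}. Minimal: {D, F}⁺ = {D, F}; {C, F}⁺ = {C, F}; {C, D}⁺ = {B, C, D} — none reach the full schema.
Any other superkey contains one of these as a subset, so there are no further candidate keys.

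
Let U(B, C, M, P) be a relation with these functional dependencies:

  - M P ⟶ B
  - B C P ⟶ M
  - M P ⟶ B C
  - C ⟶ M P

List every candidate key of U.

{C}⁺: C→MP adds M, P; MP→B adds B → {B, C, M, P}.
{M, P}⁺: MP→B adds B; MP→BC adds C → {B, C, M, P}. Minimal: {P}⁺ = {P}; {M}⁺ = {M} — none reach the full schema.

{C}; {M, P}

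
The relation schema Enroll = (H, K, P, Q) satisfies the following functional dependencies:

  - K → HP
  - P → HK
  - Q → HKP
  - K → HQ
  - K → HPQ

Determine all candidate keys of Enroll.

{K}⁺: K→HP adds H, P; K→HQ adds Q → {H, K, P, Q}.
{P}⁺: P→HK adds H, K; K→HQ adds Q → {H, K, P, Q}.
{Q}⁺: Q→HKP adds H, K, P → {H, K, P, Q}.
Any other superkey contains one of these as a subset, so there are no further candidate keys.

{K}, {P}, {Q}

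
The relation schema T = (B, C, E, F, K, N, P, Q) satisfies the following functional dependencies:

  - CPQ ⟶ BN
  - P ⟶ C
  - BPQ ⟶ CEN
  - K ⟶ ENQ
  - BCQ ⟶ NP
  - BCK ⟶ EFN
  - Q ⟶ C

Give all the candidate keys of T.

Attribute K never appears on the right-hand side of any dependency, so K must belong to every candidate key.
{K}⁺ = {C, E, K, N, Q}, which is not all of the schema, so we must add further attributes.
{B, K}⁺: K→ENQ adds E, N, Q; Q→C adds C; BCQ→NP adds P; BCK→EFN adds F → {B, C, E, F, K, N, P, Q}. Minimal: {K}⁺ = {C, E, K, N, Q}; {B}⁺ = {B} — none reach the full schema.
{K, P}⁺: P→C adds C; K→ENQ adds E, N, Q; CPQ→BN adds B; BCK→EFN adds F → {B, C, E, F, K, N, P, Q}. Minimal: {P}⁺ = {C, P}; {K}⁺ = {C, E, K, N, Q} — none reach the full schema.
Any other superkey contains one of these as a subset, so there are no further candidate keys.

BK, KP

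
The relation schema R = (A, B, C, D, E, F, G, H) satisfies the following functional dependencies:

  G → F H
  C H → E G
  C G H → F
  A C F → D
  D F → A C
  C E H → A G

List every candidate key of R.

{B, C, G}⁺: G→FH adds F, H; CH→EG adds E; CEH→AG adds A; ACF→D adds D → {A, B, C, D, E, F, G, H}. Minimal: {C, G}⁺ = {A, C, D, E, F, G, H}; {B, G}⁺ = {B, F, G, H}; {B, C}⁺ = {B, C} — none reach the full schema.
{B, C, H}⁺: CH→EG adds E, G; CGH→F adds F; CEH→AG adds A; ACF→D adds D → {A, B, C, D, E, F, G, H}. Minimal: {C, H}⁺ = {A, C, D, E, F, G, H}; {B, H}⁺ = {B, H}; {B, C}⁺ = {B, C} — none reach the full schema.
{B, D, G}⁺: G→FH adds F, H; DF→AC adds A, C; CH→EG adds E → {A, B, C, D, E, F, G, H}. Minimal: {D, G}⁺ = {A, C, D, E, F, G, H}; {B, G}⁺ = {B, F, G, H}; {B, D}⁺ = {B, D} — none reach the full schema.
{B, D, F, H}⁺: DF→AC adds A, C; CH→EG adds E, G → {A, B, C, D, E, F, G, H}. Minimal: {D, F, H}⁺ = {A, C, D, E, F, G, H}; {B, F, H}⁺ = {B, F, H}; {B, D, H}⁺ = {B, D, H}; … — none reach the full schema.
Any other superkey contains one of these as a subset, so there are no further candidate keys.

BCG, BCH, BDG, BDFH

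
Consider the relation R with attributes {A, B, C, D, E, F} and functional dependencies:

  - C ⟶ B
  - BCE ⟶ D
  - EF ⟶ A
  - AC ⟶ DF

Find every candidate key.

Attributes C, E never appear on any right-hand side, so every candidate key must contain {C, E}.
{C, E}⁺ = {B, C, D, E}, which is not all of the schema, so we must add further attributes.
{A, C, E}⁺: C→B adds B; BCE→D adds D; AC→DF adds F → {A, B, C, D, E, F}. Minimal: {C, E}⁺ = {B, C, D, E}; {A, E}⁺ = {A, E}; {A, C}⁺ = {A, B, C, D, F} — none reach the full schema.
{C, E, F}⁺: C→B adds B; BCE→D adds D; EF→A adds A → {A, B, C, D, E, F}. Minimal: {E, F}⁺ = {A, E, F}; {C, F}⁺ = {B, C, F}; {C, E}⁺ = {B, C, D, E} — none reach the full schema.
Any other superkey contains one of these as a subset, so there are no further candidate keys.

(A, C, E), (C, E, F)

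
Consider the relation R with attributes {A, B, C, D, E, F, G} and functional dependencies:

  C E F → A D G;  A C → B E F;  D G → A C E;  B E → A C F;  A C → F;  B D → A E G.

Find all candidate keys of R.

{A, C}⁺: AC→BEF adds B, E, F; CEF→ADG adds D, G → {A, B, C, D, E, F, G}. Minimal: {C}⁺ = {C}; {A}⁺ = {A} — none reach the full schema.
{B, D}⁺: BD→AEG adds A, E, G; DG→ACE adds C; BE→ACF adds F → {A, B, C, D, E, F, G}. Minimal: {D}⁺ = {D}; {B}⁺ = {B} — none reach the full schema.
{B, E}⁺: BE→ACF adds A, C, F; CEF→ADG adds D, G → {A, B, C, D, E, F, G}. Minimal: {E}⁺ = {E}; {B}⁺ = {B} — none reach the full schema.
{D, G}⁺: DG→ACE adds A, C, E; AC→F adds F; AC→BEF adds B → {A, B, C, D, E, F, G}. Minimal: {G}⁺ = {G}; {D}⁺ = {D} — none reach the full schema.
{C, E, F}⁺: CEF→ADG adds A, D, G; AC→BEF adds B → {A, B, C, D, E, F, G}. Minimal: {E, F}⁺ = {E, F}; {C, F}⁺ = {C, F}; {C, E}⁺ = {C, E} — none reach the full schema.
Any other superkey contains one of these as a subset, so there are no further candidate keys.

{A, C}, {B, D}, {B, E}, {D, G}, {C, E, F}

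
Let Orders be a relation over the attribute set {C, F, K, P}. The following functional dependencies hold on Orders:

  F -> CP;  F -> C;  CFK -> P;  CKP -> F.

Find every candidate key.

{F, K}, {C, K, P}

Attribute K never appears on the right-hand side of any dependency, so K must belong to every candidate key.
{K}⁺ = {K}, which is not all of the schema, so we must add further attributes.
{F, K}⁺: F→CP adds C, P → {C, F, K, P}. Minimal: {K}⁺ = {K}; {F}⁺ = {C, F, P} — none reach the full schema.
{C, K, P}⁺: CKP→F adds F → {C, F, K, P}. Minimal: {K, P}⁺ = {K, P}; {C, P}⁺ = {C, P}; {C, K}⁺ = {C, K} — none reach the full schema.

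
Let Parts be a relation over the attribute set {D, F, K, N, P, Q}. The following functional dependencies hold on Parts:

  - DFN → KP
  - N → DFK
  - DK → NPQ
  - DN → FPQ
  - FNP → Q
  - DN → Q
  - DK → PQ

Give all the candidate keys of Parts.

{N}; {D, K}

{N}⁺: N→DFK adds D, F, K; DK→NPQ adds P, Q → {D, F, K, N, P, Q}.
{D, K}⁺: DK→NPQ adds N, P, Q; DN→FPQ adds F → {D, F, K, N, P, Q}. Minimal: {K}⁺ = {K}; {D}⁺ = {D} — none reach the full schema.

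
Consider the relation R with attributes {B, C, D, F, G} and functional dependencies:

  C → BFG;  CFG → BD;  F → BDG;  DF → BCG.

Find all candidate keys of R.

{C}⁺: C→BFG adds B, F, G; CFG→BD adds D → {B, C, D, F, G}.
{F}⁺: F→BDG adds B, D, G; DF→BCG adds C → {B, C, D, F, G}.
Any other superkey contains one of these as a subset, so there are no further candidate keys.

{C}; {F}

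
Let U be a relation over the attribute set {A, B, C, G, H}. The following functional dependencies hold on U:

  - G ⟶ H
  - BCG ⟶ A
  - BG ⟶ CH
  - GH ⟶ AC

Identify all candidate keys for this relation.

Attributes B, G never appear on any right-hand side, so every candidate key must contain {B, G}.
{B, G}⁺ = {A, B, C, G, H}, which is all of the schema, so {B, G} is the only candidate key.

{B, G}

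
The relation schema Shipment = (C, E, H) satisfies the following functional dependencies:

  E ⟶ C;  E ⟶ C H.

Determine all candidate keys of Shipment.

Attribute E never appears on the right-hand side of any dependency, so E must belong to every candidate key.
{E}⁺ = {C, E, H}, which is all of the schema, so {E} is the only candidate key.

{E}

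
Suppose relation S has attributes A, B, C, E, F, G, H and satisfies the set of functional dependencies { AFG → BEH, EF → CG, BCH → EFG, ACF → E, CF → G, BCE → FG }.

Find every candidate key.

{A, C, F}; {A, E, F}; {A, F, G}; {A, B, C, E}; {A, B, C, H}

Attribute A never appears on the right-hand side of any dependency, so A must belong to every candidate key.
{A}⁺ = {A}, which is not all of the schema, so we must add further attributes.
{A, C, F}⁺: ACF→E adds E; CF→G adds G; AFG→BEH adds B, H → {A, B, C, E, F, G, H}. Minimal: {C, F}⁺ = {C, F, G}; {A, F}⁺ = {A, F}; {A, C}⁺ = {A, C} — none reach the full schema.
{A, E, F}⁺: EF→CG adds C, G; AFG→BEH adds B, H → {A, B, C, E, F, G, H}. Minimal: {E, F}⁺ = {C, E, F, G}; {A, F}⁺ = {A, F}; {A, E}⁺ = {A, E} — none reach the full schema.
{A, F, G}⁺: AFG→BEH adds B, E, H; EF→CG adds C → {A, B, C, E, F, G, H}. Minimal: {F, G}⁺ = {F, G}; {A, G}⁺ = {A, G}; {A, F}⁺ = {A, F} — none reach the full schema.
{A, B, C, E}⁺: BCE→FG adds F, G; AFG→BEH adds H → {A, B, C, E, F, G, H}. Minimal: {B, C, E}⁺ = {B, C, E, F, G}; {A, C, E}⁺ = {A, C, E}; {A, B, E}⁺ = {A, B, E}; … — none reach the full schema.
{A, B, C, H}⁺: BCH→EFG adds E, F, G → {A, B, C, E, F, G, H}. Minimal: {B, C, H}⁺ = {B, C, E, F, G, H}; {A, C, H}⁺ = {A, C, H}; {A, B, H}⁺ = {A, B, H}; … — none reach the full schema.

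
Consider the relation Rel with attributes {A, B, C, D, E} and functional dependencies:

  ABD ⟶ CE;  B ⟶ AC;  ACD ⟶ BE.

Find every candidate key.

BD, ACD

Attribute D never appears on the right-hand side of any dependency, so D must belong to every candidate key.
{D}⁺ = {D}, which is not all of the schema, so we must add further attributes.
{B, D}⁺: B→AC adds A, C; ACD→BE adds E → {A, B, C, D, E}.
{A, C, D}⁺: ACD→BE adds B, E → {A, B, C, D, E}.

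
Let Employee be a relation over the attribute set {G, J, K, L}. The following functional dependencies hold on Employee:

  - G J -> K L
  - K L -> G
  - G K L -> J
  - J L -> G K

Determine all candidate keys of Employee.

{G, J}⁺: GJ→KL adds K, L → {G, J, K, L}. Minimal: {J}⁺ = {J}; {G}⁺ = {G} — none reach the full schema.
{J, L}⁺: JL→GK adds G, K → {G, J, K, L}. Minimal: {L}⁺ = {L}; {J}⁺ = {J} — none reach the full schema.
{K, L}⁺: KL→G adds G; GKL→J adds J → {G, J, K, L}. Minimal: {L}⁺ = {L}; {K}⁺ = {K} — none reach the full schema.

{G, J}, {J, L}, {K, L}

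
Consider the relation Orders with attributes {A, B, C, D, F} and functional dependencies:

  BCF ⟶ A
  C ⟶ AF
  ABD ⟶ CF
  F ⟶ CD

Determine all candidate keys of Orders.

Attribute B never appears on the right-hand side of any dependency, so B must belong to every candidate key.
{B}⁺ = {B}, which is not all of the schema, so we must add further attributes.
{B, C}⁺: C→AF adds A, F; F→CD adds D → {A, B, C, D, F}.
{B, F}⁺: F→CD adds C, D; BCF→A adds A → {A, B, C, D, F}.
{A, B, D}⁺: ABD→CF adds C, F → {A, B, C, D, F}.

{B, C}, {B, F}, {A, B, D}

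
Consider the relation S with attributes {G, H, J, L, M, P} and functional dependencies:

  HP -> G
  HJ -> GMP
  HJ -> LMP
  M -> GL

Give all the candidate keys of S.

HJ

Attributes H, J never appear on any right-hand side, so every candidate key must contain {H, J}.
{H, J}⁺ = {G, H, J, L, M, P}, which is all of the schema, so {H, J} is the only candidate key.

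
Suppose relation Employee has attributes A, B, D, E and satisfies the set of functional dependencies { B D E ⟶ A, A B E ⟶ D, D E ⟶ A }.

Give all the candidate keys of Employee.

Attributes B, E never appear on any right-hand side, so every candidate key must contain {B, E}.
{B, E}⁺ = {B, E}, which is not all of the schema, so we must add further attributes.
{A, B, E}⁺: ABE→D adds D → {A, B, D, E}. Minimal: {B, E}⁺ = {B, E}; {A, E}⁺ = {A, E}; {A, B}⁺ = {A, B} — none reach the full schema.
{B, D, E}⁺: BDE→A adds A → {A, B, D, E}. Minimal: {D, E}⁺ = {A, D, E}; {B, E}⁺ = {B, E}; {B, D}⁺ = {B, D} — none reach the full schema.
Any other superkey contains one of these as a subset, so there are no further candidate keys.

(A, B, E), (B, D, E)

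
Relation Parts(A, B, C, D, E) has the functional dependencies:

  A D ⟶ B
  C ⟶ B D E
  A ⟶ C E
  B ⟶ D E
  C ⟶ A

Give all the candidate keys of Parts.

{A}; {C}

{A}⁺: A→CE adds C, E; C→BDE adds B, D → {A, B, C, D, E}.
{C}⁺: C→BDE adds B, D, E; C→A adds A → {A, B, C, D, E}.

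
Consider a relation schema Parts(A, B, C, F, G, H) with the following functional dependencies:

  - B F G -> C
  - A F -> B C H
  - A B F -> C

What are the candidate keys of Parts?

{A, F, G}⁺: AF→BCH adds B, C, H → {A, B, C, F, G, H}.
No other minimal superkey exists.

{A, F, G}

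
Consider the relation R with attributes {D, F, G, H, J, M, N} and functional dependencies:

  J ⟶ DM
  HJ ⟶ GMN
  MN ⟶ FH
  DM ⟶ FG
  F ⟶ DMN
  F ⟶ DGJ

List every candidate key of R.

{F}⁺: F→DMN adds D, M, N; F→DGJ adds G, J; MN→FH adds H → {D, F, G, H, J, M, N}.
{J}⁺: J→DM adds D, M; DM→FG adds F, G; F→DMN adds N; MN→FH adds H → {D, F, G, H, J, M, N}.
{D, M}⁺: DM→FG adds F, G; F→DMN adds N; F→DGJ adds J; MN→FH adds H → {D, F, G, H, J, M, N}. Minimal: {M}⁺ = {M}; {D}⁺ = {D} — none reach the full schema.
{M, N}⁺: MN→FH adds F, H; F→DMN adds D; F→DGJ adds G, J → {D, F, G, H, J, M, N}. Minimal: {N}⁺ = {N}; {M}⁺ = {M} — none reach the full schema.
Any other superkey contains one of these as a subset, so there are no further candidate keys.

{F}; {J}; {D, M}; {M, N}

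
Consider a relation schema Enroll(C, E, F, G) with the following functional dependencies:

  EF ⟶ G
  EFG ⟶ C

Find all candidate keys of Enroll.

{E, F}

Attributes E, F never appear on any right-hand side, so every candidate key must contain {E, F}.
{E, F}⁺ = {C, E, F, G}, which is all of the schema, so {E, F} is the only candidate key.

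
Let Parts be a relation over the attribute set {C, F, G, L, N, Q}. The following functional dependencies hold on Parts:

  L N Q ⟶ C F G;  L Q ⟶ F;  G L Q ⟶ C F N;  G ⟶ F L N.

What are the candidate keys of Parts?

{G, Q}; {L, N, Q}

Attribute Q never appears on the right-hand side of any dependency, so Q must belong to every candidate key.
{Q}⁺ = {Q}, which is not all of the schema, so we must add further attributes.
{G, Q}⁺: G→FLN adds F, L, N; LNQ→CFG adds C → {C, F, G, L, N, Q}.
{L, N, Q}⁺: LNQ→CFG adds C, F, G → {C, F, G, L, N, Q}.
Any other superkey contains one of these as a subset, so there are no further candidate keys.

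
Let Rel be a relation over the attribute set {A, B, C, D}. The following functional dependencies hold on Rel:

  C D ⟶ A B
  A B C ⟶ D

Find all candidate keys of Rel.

(C, D); (A, B, C)

Attribute C never appears on the right-hand side of any dependency, so C must belong to every candidate key.
{C}⁺ = {C}, which is not all of the schema, so we must add further attributes.
{C, D}⁺: CD→AB adds A, B → {A, B, C, D}.
{A, B, C}⁺: ABC→D adds D → {A, B, C, D}.
Any other superkey contains one of these as a subset, so there are no further candidate keys.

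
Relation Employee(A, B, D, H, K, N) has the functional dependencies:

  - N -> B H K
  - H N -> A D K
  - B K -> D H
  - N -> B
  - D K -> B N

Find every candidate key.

N; BK; DK

{N}⁺: N→BHK adds B, H, K; HN→ADK adds A, D → {A, B, D, H, K, N}.
{B, K}⁺: BK→DH adds D, H; DK→BN adds N; HN→ADK adds A → {A, B, D, H, K, N}.
{D, K}⁺: DK→BN adds B, N; N→BHK adds H; HN→ADK adds A → {A, B, D, H, K, N}.
Any other superkey contains one of these as a subset, so there are no further candidate keys.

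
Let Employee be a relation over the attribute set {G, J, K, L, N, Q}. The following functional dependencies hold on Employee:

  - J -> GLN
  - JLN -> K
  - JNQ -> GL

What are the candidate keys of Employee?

{J, Q}

{J, Q}⁺: J→GLN adds G, L, N; JLN→K adds K → {G, J, K, L, N, Q}.
No other minimal superkey exists.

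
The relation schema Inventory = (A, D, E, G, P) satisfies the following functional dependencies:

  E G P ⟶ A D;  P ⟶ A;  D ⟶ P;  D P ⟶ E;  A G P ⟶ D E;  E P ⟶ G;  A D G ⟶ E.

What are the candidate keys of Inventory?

{D}⁺: D→P adds P; DP→E adds E; EP→G adds G; EGP→AD adds A → {A, D, E, G, P}.
{E, P}⁺: P→A adds A; EP→G adds G; EGP→AD adds D → {A, D, E, G, P}. Minimal: {P}⁺ = {A, P}; {E}⁺ = {E} — none reach the full schema.
{G, P}⁺: P→A adds A; AGP→DE adds D, E → {A, D, E, G, P}. Minimal: {P}⁺ = {A, P}; {G}⁺ = {G} — none reach the full schema.

D, EP, GP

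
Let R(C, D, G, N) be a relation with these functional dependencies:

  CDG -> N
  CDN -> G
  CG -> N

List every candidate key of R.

{C, D, G}, {C, D, N}

{C, D, G}⁺: CDG→N adds N → {C, D, G, N}.
{C, D, N}⁺: CDN→G adds G → {C, D, G, N}.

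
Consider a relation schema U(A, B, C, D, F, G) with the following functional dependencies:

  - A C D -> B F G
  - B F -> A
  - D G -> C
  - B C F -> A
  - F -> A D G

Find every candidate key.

(F), (A, C, D), (A, D, G)

{F}⁺: F→ADG adds A, D, G; DG→C adds C; ACD→BFG adds B → {A, B, C, D, F, G}.
{A, C, D}⁺: ACD→BFG adds B, F, G → {A, B, C, D, F, G}. Minimal: {C, D}⁺ = {C, D}; {A, D}⁺ = {A, D}; {A, C}⁺ = {A, C} — none reach the full schema.
{A, D, G}⁺: DG→C adds C; ACD→BFG adds B, F → {A, B, C, D, F, G}. Minimal: {D, G}⁺ = {C, D, G}; {A, G}⁺ = {A, G}; {A, D}⁺ = {A, D} — none reach the full schema.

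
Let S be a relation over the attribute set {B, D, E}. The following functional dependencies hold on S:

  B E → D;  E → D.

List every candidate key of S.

(B, E)

Attributes B, E never appear on any right-hand side, so every candidate key must contain {B, E}.
{B, E}⁺ = {B, D, E}, which is all of the schema, so {B, E} is the only candidate key.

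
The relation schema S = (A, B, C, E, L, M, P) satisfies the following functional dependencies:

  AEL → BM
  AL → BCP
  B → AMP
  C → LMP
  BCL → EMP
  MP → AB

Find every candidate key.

{C}, {A, L}, {B, L}, {L, M, P}

{C}⁺: C→LMP adds L, M, P; MP→AB adds A, B; BCL→EMP adds E → {A, B, C, E, L, M, P}.
{A, L}⁺: AL→BCP adds B, C, P; B→AMP adds M; BCL→EMP adds E → {A, B, C, E, L, M, P}. Minimal: {L}⁺ = {L}; {A}⁺ = {A} — none reach the full schema.
{B, L}⁺: B→AMP adds A, M, P; AL→BCP adds C; BCL→EMP adds E → {A, B, C, E, L, M, P}. Minimal: {L}⁺ = {L}; {B}⁺ = {A, B, M, P} — none reach the full schema.
{L, M, P}⁺: MP→AB adds A, B; AL→BCP adds C; BCL→EMP adds E → {A, B, C, E, L, M, P}. Minimal: {M, P}⁺ = {A, B, M, P}; {L, P}⁺ = {L, P}; {L, M}⁺ = {L, M} — none reach the full schema.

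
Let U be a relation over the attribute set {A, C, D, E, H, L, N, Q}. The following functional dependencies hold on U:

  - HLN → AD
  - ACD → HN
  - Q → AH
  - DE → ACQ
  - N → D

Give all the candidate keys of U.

{D, E, L}, {E, L, N}

Attributes E, L never appear on any right-hand side, so every candidate key must contain {E, L}.
{E, L}⁺ = {E, L}, which is not all of the schema, so we must add further attributes.
{D, E, L}⁺: DE→ACQ adds A, C, Q; ACD→HN adds H, N → {A, C, D, E, H, L, N, Q}. Minimal: {E, L}⁺ = {E, L}; {D, L}⁺ = {D, L}; {D, E}⁺ = {A, C, D, E, H, N, Q} — none reach the full schema.
{E, L, N}⁺: N→D adds D; DE→ACQ adds A, C, Q; ACD→HN adds H → {A, C, D, E, H, L, N, Q}. Minimal: {L, N}⁺ = {D, L, N}; {E, N}⁺ = {A, C, D, E, H, N, Q}; {E, L}⁺ = {E, L} — none reach the full schema.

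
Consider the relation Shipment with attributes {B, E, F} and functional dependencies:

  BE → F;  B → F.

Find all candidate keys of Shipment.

Attributes B, E never appear on any right-hand side, so every candidate key must contain {B, E}.
{B, E}⁺ = {B, E, F}, which is all of the schema, so {B, E} is the only candidate key.

{B, E}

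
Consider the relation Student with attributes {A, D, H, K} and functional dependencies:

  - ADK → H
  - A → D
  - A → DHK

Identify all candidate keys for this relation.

(A)

Attribute A never appears on the right-hand side of any dependency, so A must belong to every candidate key.
{A}⁺ = {A, D, H, K}, which is all of the schema, so {A} is the only candidate key.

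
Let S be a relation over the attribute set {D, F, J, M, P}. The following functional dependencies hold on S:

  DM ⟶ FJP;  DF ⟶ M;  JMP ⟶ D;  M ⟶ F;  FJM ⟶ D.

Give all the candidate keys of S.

{D, F}, {D, M}, {J, M}

{D, F}⁺: DF→M adds M; DM→FJP adds J, P → {D, F, J, M, P}. Minimal: {F}⁺ = {F}; {D}⁺ = {D} — none reach the full schema.
{D, M}⁺: DM→FJP adds F, J, P → {D, F, J, M, P}. Minimal: {M}⁺ = {F, M}; {D}⁺ = {D} — none reach the full schema.
{J, M}⁺: M→F adds F; FJM→D adds D; DM→FJP adds P → {D, F, J, M, P}. Minimal: {M}⁺ = {F, M}; {J}⁺ = {J} — none reach the full schema.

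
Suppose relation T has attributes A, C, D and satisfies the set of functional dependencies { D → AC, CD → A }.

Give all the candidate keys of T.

(D)

Attribute D never appears on the right-hand side of any dependency, so D must belong to every candidate key.
{D}⁺ = {A, C, D}, which is all of the schema, so {D} is the only candidate key.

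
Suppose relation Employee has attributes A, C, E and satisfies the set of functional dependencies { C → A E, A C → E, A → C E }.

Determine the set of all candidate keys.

{A}, {C}

{A}⁺: A→CE adds C, E → {A, C, E}.
{C}⁺: C→AE adds A, E → {A, C, E}.
Any other superkey contains one of these as a subset, so there are no further candidate keys.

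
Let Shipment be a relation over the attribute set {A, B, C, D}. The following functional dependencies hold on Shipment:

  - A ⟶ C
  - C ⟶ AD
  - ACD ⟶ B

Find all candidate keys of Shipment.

{A}⁺: A→C adds C; C→AD adds D; ACD→B adds B → {A, B, C, D}.
{C}⁺: C→AD adds A, D; ACD→B adds B → {A, B, C, D}.

A, C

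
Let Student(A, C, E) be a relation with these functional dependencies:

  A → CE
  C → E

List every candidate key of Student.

Attribute A never appears on the right-hand side of any dependency, so A must belong to every candidate key.
{A}⁺ = {A, C, E}, which is all of the schema, so {A} is the only candidate key.

A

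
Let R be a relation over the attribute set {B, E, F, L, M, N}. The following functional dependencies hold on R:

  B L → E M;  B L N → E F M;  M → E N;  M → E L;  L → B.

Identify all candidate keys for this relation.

(L), (M)

{L}⁺: L→B adds B; BL→EM adds E, M; M→EN adds N; BLN→EFM adds F → {B, E, F, L, M, N}.
{M}⁺: M→EN adds E, N; M→EL adds L; L→B adds B; BLN→EFM adds F → {B, E, F, L, M, N}.
Any other superkey contains one of these as a subset, so there are no further candidate keys.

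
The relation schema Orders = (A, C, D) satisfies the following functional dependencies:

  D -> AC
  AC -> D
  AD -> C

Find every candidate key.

{D}; {A, C}

{D}⁺: D→AC adds A, C → {A, C, D}.
{A, C}⁺: AC→D adds D → {A, C, D}. Minimal: {C}⁺ = {C}; {A}⁺ = {A} — none reach the full schema.
Any other superkey contains one of these as a subset, so there are no further candidate keys.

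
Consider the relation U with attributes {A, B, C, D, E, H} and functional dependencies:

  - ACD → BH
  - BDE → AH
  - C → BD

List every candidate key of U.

Attributes C, E never appear on any right-hand side, so every candidate key must contain {C, E}.
{C, E}⁺ = {A, B, C, D, E, H}, which is all of the schema, so {C, E} is the only candidate key.

{C, E}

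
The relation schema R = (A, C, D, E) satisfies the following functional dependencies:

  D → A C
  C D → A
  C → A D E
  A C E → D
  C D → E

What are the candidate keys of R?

{C}⁺: C→ADE adds A, D, E → {A, C, D, E}.
{D}⁺: D→AC adds A, C; C→ADE adds E → {A, C, D, E}.
Any other superkey contains one of these as a subset, so there are no further candidate keys.

(C), (D)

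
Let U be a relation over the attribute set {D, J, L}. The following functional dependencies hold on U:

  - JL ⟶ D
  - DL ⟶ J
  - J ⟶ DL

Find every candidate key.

{J}⁺: J→DL adds D, L → {D, J, L}.
{D, L}⁺: DL→J adds J → {D, J, L}. Minimal: {L}⁺ = {L}; {D}⁺ = {D} — none reach the full schema.

J; DL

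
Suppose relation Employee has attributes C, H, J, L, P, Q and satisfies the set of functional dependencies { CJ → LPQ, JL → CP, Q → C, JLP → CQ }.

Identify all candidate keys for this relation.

(C, H, J), (H, J, L), (H, J, Q)

Attributes H, J never appear on any right-hand side, so every candidate key must contain {H, J}.
{H, J}⁺ = {H, J}, which is not all of the schema, so we must add further attributes.
{C, H, J}⁺: CJ→LPQ adds L, P, Q → {C, H, J, L, P, Q}. Minimal: {H, J}⁺ = {H, J}; {C, J}⁺ = {C, J, L, P, Q}; {C, H}⁺ = {C, H} — none reach the full schema.
{H, J, L}⁺: JL→CP adds C, P; JLP→CQ adds Q → {C, H, J, L, P, Q}. Minimal: {J, L}⁺ = {C, J, L, P, Q}; {H, L}⁺ = {H, L}; {H, J}⁺ = {H, J} — none reach the full schema.
{H, J, Q}⁺: Q→C adds C; CJ→LPQ adds L, P → {C, H, J, L, P, Q}. Minimal: {J, Q}⁺ = {C, J, L, P, Q}; {H, Q}⁺ = {C, H, Q}; {H, J}⁺ = {H, J} — none reach the full schema.
Any other superkey contains one of these as a subset, so there are no further candidate keys.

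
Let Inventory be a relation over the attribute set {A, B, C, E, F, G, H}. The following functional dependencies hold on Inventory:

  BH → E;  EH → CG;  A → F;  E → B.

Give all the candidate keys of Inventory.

{A, B, H}; {A, E, H}

Attributes A, H never appear on any right-hand side, so every candidate key must contain {A, H}.
{A, H}⁺ = {A, F, H}, which is not all of the schema, so we must add further attributes.
{A, B, H}⁺: BH→E adds E; EH→CG adds C, G; A→F adds F → {A, B, C, E, F, G, H}. Minimal: {B, H}⁺ = {B, C, E, G, H}; {A, H}⁺ = {A, F, H}; {A, B}⁺ = {A, B, F} — none reach the full schema.
{A, E, H}⁺: EH→CG adds C, G; A→F adds F; E→B adds B → {A, B, C, E, F, G, H}. Minimal: {E, H}⁺ = {B, C, E, G, H}; {A, H}⁺ = {A, F, H}; {A, E}⁺ = {A, B, E, F} — none reach the full schema.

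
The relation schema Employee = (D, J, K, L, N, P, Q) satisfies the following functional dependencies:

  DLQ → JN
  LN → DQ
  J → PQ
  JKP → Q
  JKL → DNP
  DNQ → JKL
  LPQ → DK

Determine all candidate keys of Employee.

{J, L}⁺: J→PQ adds P, Q; LPQ→DK adds D, K; DLQ→JN adds N → {D, J, K, L, N, P, Q}. Minimal: {L}⁺ = {L}; {J}⁺ = {J, P, Q} — none reach the full schema.
{L, N}⁺: LN→DQ adds D, Q; DNQ→JKL adds J, K; J→PQ adds P → {D, J, K, L, N, P, Q}. Minimal: {N}⁺ = {N}; {L}⁺ = {L} — none reach the full schema.
{D, J, N}⁺: J→PQ adds P, Q; DNQ→JKL adds K, L → {D, J, K, L, N, P, Q}. Minimal: {J, N}⁺ = {J, N, P, Q}; {D, N}⁺ = {D, N}; {D, J}⁺ = {D, J, P, Q} — none reach the full schema.
{D, L, Q}⁺: DLQ→JN adds J, N; J→PQ adds P; DNQ→JKL adds K → {D, J, K, L, N, P, Q}. Minimal: {L, Q}⁺ = {L, Q}; {D, Q}⁺ = {D, Q}; {D, L}⁺ = {D, L} — none reach the full schema.
{D, N, Q}⁺: DNQ→JKL adds J, K, L; J→PQ adds P → {D, J, K, L, N, P, Q}. Minimal: {N, Q}⁺ = {N, Q}; {D, Q}⁺ = {D, Q}; {D, N}⁺ = {D, N} — none reach the full schema.
{L, P, Q}⁺: LPQ→DK adds D, K; DLQ→JN adds J, N → {D, J, K, L, N, P, Q}. Minimal: {P, Q}⁺ = {P, Q}; {L, Q}⁺ = {L, Q}; {L, P}⁺ = {L, P} — none reach the full schema.

{J, L}; {L, N}; {D, J, N}; {D, L, Q}; {D, N, Q}; {L, P, Q}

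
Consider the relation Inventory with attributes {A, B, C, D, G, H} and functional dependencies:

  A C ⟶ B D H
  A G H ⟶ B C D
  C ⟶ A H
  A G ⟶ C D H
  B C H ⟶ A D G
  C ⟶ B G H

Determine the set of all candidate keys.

{C}⁺: C→AH adds A, H; C→BGH adds B, G; AC→BDH adds D → {A, B, C, D, G, H}.
{A, G}⁺: AG→CDH adds C, D, H; C→BGH adds B → {A, B, C, D, G, H}.
Any other superkey contains one of these as a subset, so there are no further candidate keys.

{C}, {A, G}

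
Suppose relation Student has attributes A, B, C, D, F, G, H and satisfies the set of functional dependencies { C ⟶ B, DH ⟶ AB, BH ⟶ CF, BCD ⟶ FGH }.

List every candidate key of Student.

{C, D}, {D, H}

Attribute D never appears on the right-hand side of any dependency, so D must belong to every candidate key.
{D}⁺ = {D}, which is not all of the schema, so we must add further attributes.
{C, D}⁺: C→B adds B; BCD→FGH adds F, G, H; DH→AB adds A → {A, B, C, D, F, G, H}. Minimal: {D}⁺ = {D}; {C}⁺ = {B, C} — none reach the full schema.
{D, H}⁺: DH→AB adds A, B; BH→CF adds C, F; BCD→FGH adds G → {A, B, C, D, F, G, H}. Minimal: {H}⁺ = {H}; {D}⁺ = {D} — none reach the full schema.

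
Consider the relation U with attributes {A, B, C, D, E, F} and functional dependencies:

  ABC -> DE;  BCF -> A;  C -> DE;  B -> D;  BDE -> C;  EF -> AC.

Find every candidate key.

(B, C, F), (B, E, F)

Attributes B, F never appear on any right-hand side, so every candidate key must contain {B, F}.
{B, F}⁺ = {B, D, F}, which is not all of the schema, so we must add further attributes.
{B, C, F}⁺: BCF→A adds A; C→DE adds D, E → {A, B, C, D, E, F}. Minimal: {C, F}⁺ = {A, C, D, E, F}; {B, F}⁺ = {B, D, F}; {B, C}⁺ = {B, C, D, E} — none reach the full schema.
{B, E, F}⁺: B→D adds D; BDE→C adds C; EF→AC adds A → {A, B, C, D, E, F}. Minimal: {E, F}⁺ = {A, C, D, E, F}; {B, F}⁺ = {B, D, F}; {B, E}⁺ = {B, C, D, E} — none reach the full schema.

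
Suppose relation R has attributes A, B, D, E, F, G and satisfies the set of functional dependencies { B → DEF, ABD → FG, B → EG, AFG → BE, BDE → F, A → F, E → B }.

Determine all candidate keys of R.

{A, B}; {A, E}; {A, G}

Attribute A never appears on the right-hand side of any dependency, so A must belong to every candidate key.
{A}⁺ = {A, F}, which is not all of the schema, so we must add further attributes.
{A, B}⁺: B→DEF adds D, E, F; ABD→FG adds G → {A, B, D, E, F, G}. Minimal: {B}⁺ = {B, D, E, F, G}; {A}⁺ = {A, F} — none reach the full schema.
{A, E}⁺: A→F adds F; E→B adds B; B→DEF adds D; ABD→FG adds G → {A, B, D, E, F, G}. Minimal: {E}⁺ = {B, D, E, F, G}; {A}⁺ = {A, F} — none reach the full schema.
{A, G}⁺: A→F adds F; AFG→BE adds B, E; B→DEF adds D → {A, B, D, E, F, G}. Minimal: {G}⁺ = {G}; {A}⁺ = {A, F} — none reach the full schema.
Any other superkey contains one of these as a subset, so there are no further candidate keys.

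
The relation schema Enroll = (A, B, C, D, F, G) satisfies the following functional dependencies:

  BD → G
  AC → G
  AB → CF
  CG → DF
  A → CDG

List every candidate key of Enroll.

Attributes A, B never appear on any right-hand side, so every candidate key must contain {A, B}.
{A, B}⁺ = {A, B, C, D, F, G}, which is all of the schema, so {A, B} is the only candidate key.

{A, B}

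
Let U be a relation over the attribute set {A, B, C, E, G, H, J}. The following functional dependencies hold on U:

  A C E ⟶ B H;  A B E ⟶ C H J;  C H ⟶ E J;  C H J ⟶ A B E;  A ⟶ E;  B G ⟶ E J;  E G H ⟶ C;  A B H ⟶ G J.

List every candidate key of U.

{A, B}, {A, C}, {C, H}, {A, G, H}, {B, G, H}, {E, G, H}

{A, B}⁺: A→E adds E; ABE→CHJ adds C, H, J; ABH→GJ adds G → {A, B, C, E, G, H, J}. Minimal: {B}⁺ = {B}; {A}⁺ = {A, E} — none reach the full schema.
{A, C}⁺: A→E adds E; ACE→BH adds B, H; ABE→CHJ adds J; ABH→GJ adds G → {A, B, C, E, G, H, J}. Minimal: {C}⁺ = {C}; {A}⁺ = {A, E} — none reach the full schema.
{C, H}⁺: CH→EJ adds E, J; CHJ→ABE adds A, B; ABH→GJ adds G → {A, B, C, E, G, H, J}. Minimal: {H}⁺ = {H}; {C}⁺ = {C} — none reach the full schema.
{A, G, H}⁺: A→E adds E; EGH→C adds C; ACE→BH adds B; ABE→CHJ adds J → {A, B, C, E, G, H, J}. Minimal: {G, H}⁺ = {G, H}; {A, H}⁺ = {A, E, H}; {A, G}⁺ = {A, E, G} — none reach the full schema.
{B, G, H}⁺: BG→EJ adds E, J; EGH→C adds C; CHJ→ABE adds A → {A, B, C, E, G, H, J}. Minimal: {G, H}⁺ = {G, H}; {B, H}⁺ = {B, H}; {B, G}⁺ = {B, E, G, J} — none reach the full schema.
{E, G, H}⁺: EGH→C adds C; CH→EJ adds J; CHJ→ABE adds A, B → {A, B, C, E, G, H, J}. Minimal: {G, H}⁺ = {G, H}; {E, H}⁺ = {E, H}; {E, G}⁺ = {E, G} — none reach the full schema.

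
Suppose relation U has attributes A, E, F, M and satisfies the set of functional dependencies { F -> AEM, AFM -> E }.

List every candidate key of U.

{F}⁺: F→AEM adds A, E, M → {A, E, F, M}.
No other minimal superkey exists.

{F}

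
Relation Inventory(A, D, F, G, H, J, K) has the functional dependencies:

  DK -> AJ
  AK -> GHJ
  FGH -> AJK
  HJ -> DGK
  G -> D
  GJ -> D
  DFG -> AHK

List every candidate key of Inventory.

Attribute F never appears on the right-hand side of any dependency, so F must belong to every candidate key.
{F}⁺ = {F}, which is not all of the schema, so we must add further attributes.
{F, G}⁺: G→D adds D; DFG→AHK adds A, H, K; DK→AJ adds J → {A, D, F, G, H, J, K}. Minimal: {G}⁺ = {D, G}; {F}⁺ = {F} — none reach the full schema.
{A, F, K}⁺: AK→GHJ adds G, H, J; HJ→DGK adds D → {A, D, F, G, H, J, K}. Minimal: {F, K}⁺ = {F, K}; {A, K}⁺ = {A, D, G, H, J, K}; {A, F}⁺ = {A, F} — none reach the full schema.
{D, F, K}⁺: DK→AJ adds A, J; AK→GHJ adds G, H → {A, D, F, G, H, J, K}. Minimal: {F, K}⁺ = {F, K}; {D, K}⁺ = {A, D, G, H, J, K}; {D, F}⁺ = {D, F} — none reach the full schema.
{F, H, J}⁺: HJ→DGK adds D, G, K; DFG→AHK adds A → {A, D, F, G, H, J, K}. Minimal: {H, J}⁺ = {A, D, G, H, J, K}; {F, J}⁺ = {F, J}; {F, H}⁺ = {F, H} — none reach the full schema.
Any other superkey contains one of these as a subset, so there are no further candidate keys.

(F, G); (A, F, K); (D, F, K); (F, H, J)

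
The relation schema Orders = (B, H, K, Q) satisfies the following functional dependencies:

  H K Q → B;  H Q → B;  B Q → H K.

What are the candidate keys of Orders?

Attribute Q never appears on the right-hand side of any dependency, so Q must belong to every candidate key.
{Q}⁺ = {Q}, which is not all of the schema, so we must add further attributes.
{B, Q}⁺: BQ→HK adds H, K → {B, H, K, Q}.
{H, Q}⁺: HQ→B adds B; BQ→HK adds K → {B, H, K, Q}.
Any other superkey contains one of these as a subset, so there are no further candidate keys.

BQ, HQ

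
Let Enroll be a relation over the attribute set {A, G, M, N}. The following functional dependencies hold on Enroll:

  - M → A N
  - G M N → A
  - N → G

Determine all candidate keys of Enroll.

{M}

Attribute M never appears on the right-hand side of any dependency, so M must belong to every candidate key.
{M}⁺ = {A, G, M, N}, which is all of the schema, so {M} is the only candidate key.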